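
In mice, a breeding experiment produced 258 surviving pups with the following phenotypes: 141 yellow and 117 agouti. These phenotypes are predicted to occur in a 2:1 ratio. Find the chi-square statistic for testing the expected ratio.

The 2:1 ratio has 3 parts, so with N = 258 the expected counts are:
  yellow: 258 × 2/3 = 172
  agouti: 258 × 1/3 = 86
χ² = Σ (O − E)² / E
  yellow: (141 − 172)² / 172 = 5.5872
  agouti: (117 − 86)² / 86 = 11.1744
χ² = 5.5872 + 11.1744 = 16.7616 ≈ 16.762

16.762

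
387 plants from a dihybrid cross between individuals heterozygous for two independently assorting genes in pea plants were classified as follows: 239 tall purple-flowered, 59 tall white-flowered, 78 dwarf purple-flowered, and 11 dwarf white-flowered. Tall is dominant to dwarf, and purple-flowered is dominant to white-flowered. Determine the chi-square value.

12.219

A dihybrid F₂ with independent assortment and complete dominance at both loci gives a 9:3:3:1 phenotypic ratio.
Expected counts for N = 387 under a 9:3:3:1 ratio (total parts = 16):
  tall purple-flowered: 387 × 9/16 = 217.6875
  tall white-flowered: 387 × 3/16 = 72.5625
  dwarf purple-flowered: 387 × 3/16 = 72.5625
  dwarf white-flowered: 387 × 1/16 = 24.1875
χ² = Σ (O − E)² / E
  tall purple-flowered: (239 − 217.6875)² / 217.6875 = 2.0866
  tall white-flowered: (59 − 72.5625)² / 72.5625 = 2.5349
  dwarf purple-flowered: (78 − 72.5625)² / 72.5625 = 0.4075
  dwarf white-flowered: (11 − 24.1875)² / 24.1875 = 7.1901
χ² = 2.0866 + 2.5349 + 0.4075 + 7.1901 = 12.2191 ≈ 12.219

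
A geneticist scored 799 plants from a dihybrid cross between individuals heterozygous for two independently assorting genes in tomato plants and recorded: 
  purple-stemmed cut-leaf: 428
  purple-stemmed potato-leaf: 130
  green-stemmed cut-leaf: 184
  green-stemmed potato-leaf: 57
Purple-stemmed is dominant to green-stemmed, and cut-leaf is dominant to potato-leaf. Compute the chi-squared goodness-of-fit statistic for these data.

12.443

A dihybrid F₂ with independent assortment and complete dominance at both loci gives a 9:3:3:1 phenotypic ratio.
The 9:3:3:1 ratio has 16 parts, so with N = 799 the expected counts are:
  purple-stemmed cut-leaf: 799 × 9/16 = 449.4375
  purple-stemmed potato-leaf: 799 × 3/16 = 149.8125
  green-stemmed cut-leaf: 799 × 3/16 = 149.8125
  green-stemmed potato-leaf: 799 × 1/16 = 49.9375
χ² = Σ (O − E)² / E
  purple-stemmed cut-leaf: (428 − 449.4375)² / 449.4375 = 1.0225
  purple-stemmed potato-leaf: (130 − 149.8125)² / 149.8125 = 2.6202
  green-stemmed cut-leaf: (184 − 149.8125)² / 149.8125 = 7.8017
  green-stemmed potato-leaf: (57 − 49.9375)² / 49.9375 = 0.9988
χ² = 1.0225 + 2.6202 + 7.8017 + 0.9988 = 12.4432 ≈ 12.443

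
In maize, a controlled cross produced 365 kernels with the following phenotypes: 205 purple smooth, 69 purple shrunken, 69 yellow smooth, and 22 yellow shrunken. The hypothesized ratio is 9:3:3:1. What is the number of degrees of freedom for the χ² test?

A goodness-of-fit test with 4 phenotype classes has df = 4 − 1 = 3.

3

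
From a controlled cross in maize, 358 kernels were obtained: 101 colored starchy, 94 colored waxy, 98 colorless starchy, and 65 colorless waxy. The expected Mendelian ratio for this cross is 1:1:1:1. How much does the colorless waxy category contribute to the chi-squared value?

6.707

Expected counts for N = 358 under a 1:1:1:1 ratio (total parts = 4):
  colored starchy: 358 × 1/4 = 89.5
  colored waxy: 358 × 1/4 = 89.5
  colorless starchy: 358 × 1/4 = 89.5
  colorless waxy: 358 × 1/4 = 89.5
Contribution of colorless waxy: (65 − 89.5)² / 89.5 = 6.7067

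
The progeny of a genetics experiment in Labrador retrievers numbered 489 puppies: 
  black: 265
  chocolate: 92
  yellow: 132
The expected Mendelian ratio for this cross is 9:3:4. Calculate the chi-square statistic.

1.147

Under the 9:3:4 hypothesis (Σ ratio = 16, N = 489):
  black: 489 × 9/16 = 275.0625
  chocolate: 489 × 3/16 = 91.6875
  yellow: 489 × 4/16 = 122.25
χ² = Σ (O − E)² / E
  black: (265 − 275.0625)² / 275.0625 = 0.3681
  chocolate: (92 − 91.6875)² / 91.6875 = 0.0011
  yellow: (132 − 122.25)² / 122.25 = 0.7776
χ² = 0.3681 + 0.0011 + 0.7776 = 1.1468 ≈ 1.147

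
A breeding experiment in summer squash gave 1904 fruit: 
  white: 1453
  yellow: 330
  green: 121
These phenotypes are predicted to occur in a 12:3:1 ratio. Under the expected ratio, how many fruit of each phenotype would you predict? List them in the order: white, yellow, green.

1428, 357, 119

Under the 12:3:1 hypothesis (Σ ratio = 16, N = 1904):
  white: 1904 × 12/16 = 1428
  yellow: 1904 × 3/16 = 357
  green: 1904 × 1/16 = 119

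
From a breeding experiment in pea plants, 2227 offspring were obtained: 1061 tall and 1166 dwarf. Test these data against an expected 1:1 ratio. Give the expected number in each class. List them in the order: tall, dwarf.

1113.5, 1113.5

The 1:1 ratio has 2 parts, so with N = 2227 the expected counts are:
  tall: 2227 × 1/2 = 1113.5
  dwarf: 2227 × 1/2 = 1113.5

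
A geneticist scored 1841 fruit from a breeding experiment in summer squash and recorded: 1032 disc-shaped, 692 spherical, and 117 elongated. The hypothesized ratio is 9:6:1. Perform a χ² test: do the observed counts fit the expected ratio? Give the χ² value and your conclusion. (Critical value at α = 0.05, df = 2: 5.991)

Expected counts for N = 1841 under a 9:6:1 ratio (total parts = 16):
  disc-shaped: 1841 × 9/16 = 1035.5625
  spherical: 1841 × 6/16 = 690.375
  elongated: 1841 × 1/16 = 115.0625
χ² = Σ (O − E)² / E
  disc-shaped: (1032 − 1035.5625)² / 1035.5625 = 0.0123
  spherical: (692 − 690.375)² / 690.375 = 0.0038
  elongated: (117 − 115.0625)² / 115.0625 = 0.0326
χ² = 0.0123 + 0.0038 + 0.0326 = 0.0487 ≈ 0.049
Degrees of freedom = 3 − 1 = 2; critical value at α = 0.05 is 5.991.
Since 0.049 < 5.991, we fail to reject the null hypothesis — the data are consistent with the 9:6:1 ratio.

0.049; consistent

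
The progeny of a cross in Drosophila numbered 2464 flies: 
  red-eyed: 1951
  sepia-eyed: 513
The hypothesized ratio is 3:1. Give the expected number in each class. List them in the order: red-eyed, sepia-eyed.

Expected counts for N = 2464 under a 3:1 ratio (total parts = 4):
  red-eyed: 2464 × 3/4 = 1848
  sepia-eyed: 2464 × 1/4 = 616

1848, 616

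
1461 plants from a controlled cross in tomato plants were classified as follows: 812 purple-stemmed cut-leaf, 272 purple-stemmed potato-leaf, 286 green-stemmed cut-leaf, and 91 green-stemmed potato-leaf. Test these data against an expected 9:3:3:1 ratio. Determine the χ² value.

0.663

Total ratio parts = 16. Expected numbers out of 1461:
  purple-stemmed cut-leaf: 1461 × 9/16 = 821.8125
  purple-stemmed potato-leaf: 1461 × 3/16 = 273.9375
  green-stemmed cut-leaf: 1461 × 3/16 = 273.9375
  green-stemmed potato-leaf: 1461 × 1/16 = 91.3125
χ² = Σ (O − E)² / E
  purple-stemmed cut-leaf: (812 − 821.8125)² / 821.8125 = 0.1172
  purple-stemmed potato-leaf: (272 − 273.9375)² / 273.9375 = 0.0137
  green-stemmed cut-leaf: (286 − 273.9375)² / 273.9375 = 0.5312
  green-stemmed potato-leaf: (91 − 91.3125)² / 91.3125 = 0.0011
χ² = 0.1172 + 0.0137 + 0.5312 + 0.0011 = 0.6632 ≈ 0.663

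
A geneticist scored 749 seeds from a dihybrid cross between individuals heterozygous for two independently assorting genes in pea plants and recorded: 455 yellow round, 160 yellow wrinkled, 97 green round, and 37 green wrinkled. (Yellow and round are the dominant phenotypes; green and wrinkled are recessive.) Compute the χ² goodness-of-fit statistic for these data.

20.911

A dihybrid F₂ with independent assortment and complete dominance at both loci gives a 9:3:3:1 phenotypic ratio.
Total ratio parts = 16. Expected numbers out of 749:
  yellow round: 749 × 9/16 = 421.3125
  yellow wrinkled: 749 × 3/16 = 140.4375
  green round: 749 × 3/16 = 140.4375
  green wrinkled: 749 × 1/16 = 46.8125
χ² = Σ (O − E)² / E
  yellow round: (455 − 421.3125)² / 421.3125 = 2.6936
  yellow wrinkled: (160 − 140.4375)² / 140.4375 = 2.7250
  green round: (97 − 140.4375)² / 140.4375 = 13.4353
  green wrinkled: (37 − 46.8125)² / 46.8125 = 2.0568
χ² = 2.6936 + 2.7250 + 13.4353 + 2.0568 = 20.9107 ≈ 20.911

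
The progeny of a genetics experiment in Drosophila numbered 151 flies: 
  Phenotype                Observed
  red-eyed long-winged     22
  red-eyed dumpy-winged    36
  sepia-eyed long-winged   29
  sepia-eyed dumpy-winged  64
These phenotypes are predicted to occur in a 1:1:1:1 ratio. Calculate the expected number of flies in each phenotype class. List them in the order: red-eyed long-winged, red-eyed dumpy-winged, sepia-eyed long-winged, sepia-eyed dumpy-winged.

The 1:1:1:1 ratio has 4 parts, so with N = 151 the expected counts are:
  red-eyed long-winged: 151 × 1/4 = 37.75
  red-eyed dumpy-winged: 151 × 1/4 = 37.75
  sepia-eyed long-winged: 151 × 1/4 = 37.75
  sepia-eyed dumpy-winged: 151 × 1/4 = 37.75

37.75, 37.75, 37.75, 37.75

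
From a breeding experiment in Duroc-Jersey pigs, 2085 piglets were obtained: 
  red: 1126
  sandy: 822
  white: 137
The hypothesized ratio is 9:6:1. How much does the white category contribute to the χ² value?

0.343

Total ratio parts = 16. Expected numbers out of 2085:
  red: 2085 × 9/16 = 1172.8125
  sandy: 2085 × 6/16 = 781.875
  white: 2085 × 1/16 = 130.3125
Contribution of white: (137 − 130.3125)² / 130.3125 = 0.3432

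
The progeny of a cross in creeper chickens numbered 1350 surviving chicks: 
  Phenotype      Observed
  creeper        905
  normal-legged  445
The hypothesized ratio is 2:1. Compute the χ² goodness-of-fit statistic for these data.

0.083

Total ratio parts = 3. Expected numbers out of 1350:
  creeper: 1350 × 2/3 = 900
  normal-legged: 1350 × 1/3 = 450
χ² = Σ (O − E)² / E
  creeper: (905 − 900)² / 900 = 0.0278
  normal-legged: (445 − 450)² / 450 = 0.0556
χ² = 0.0278 + 0.0556 = 0.0834 ≈ 0.083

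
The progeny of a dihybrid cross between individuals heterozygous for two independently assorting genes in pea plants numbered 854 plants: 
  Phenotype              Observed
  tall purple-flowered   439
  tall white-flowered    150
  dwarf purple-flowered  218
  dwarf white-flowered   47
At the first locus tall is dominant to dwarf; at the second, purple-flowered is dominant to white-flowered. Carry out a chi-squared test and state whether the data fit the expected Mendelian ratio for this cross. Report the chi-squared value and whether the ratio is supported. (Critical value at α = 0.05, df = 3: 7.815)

A dihybrid F₂ with independent assortment and complete dominance at both loci gives a 9:3:3:1 phenotypic ratio.
Total ratio parts = 16. Expected numbers out of 854:
  tall purple-flowered: 854 × 9/16 = 480.375
  tall white-flowered: 854 × 3/16 = 160.125
  dwarf purple-flowered: 854 × 3/16 = 160.125
  dwarf white-flowered: 854 × 1/16 = 53.375
χ² = Σ (O − E)² / E
  tall purple-flowered: (439 − 480.375)² / 480.375 = 3.5637
  tall white-flowered: (150 − 160.125)² / 160.125 = 0.6402
  dwarf purple-flowered: (218 − 160.125)² / 160.125 = 20.9181
  dwarf white-flowered: (47 − 53.375)² / 53.375 = 0.7614
χ² = 3.5637 + 0.6402 + 20.9181 + 0.7614 = 25.8834 ≈ 25.883
Degrees of freedom = 4 − 1 = 3; critical value at α = 0.05 is 7.815.
Since 25.883 > 7.815, we reject the null hypothesis — the data do not fit the 9:3:3:1 ratio.

25.883; not consistent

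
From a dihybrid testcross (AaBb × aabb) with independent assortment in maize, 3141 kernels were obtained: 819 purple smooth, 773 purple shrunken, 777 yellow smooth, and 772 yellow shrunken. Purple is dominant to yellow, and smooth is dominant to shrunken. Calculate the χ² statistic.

1.952

A dihybrid testcross with independent assortment gives a 1:1:1:1 ratio.
Total ratio parts = 4. Expected numbers out of 3141:
  purple smooth: 3141 × 1/4 = 785.25
  purple shrunken: 3141 × 1/4 = 785.25
  yellow smooth: 3141 × 1/4 = 785.25
  yellow shrunken: 3141 × 1/4 = 785.25
χ² = Σ (O − E)² / E
  purple smooth: (819 − 785.25)² / 785.25 = 1.4506
  purple shrunken: (773 − 785.25)² / 785.25 = 0.1911
  yellow smooth: (777 − 785.25)² / 785.25 = 0.0867
  yellow shrunken: (772 − 785.25)² / 785.25 = 0.2236
χ² = 1.4506 + 0.1911 + 0.0867 + 0.2236 = 1.952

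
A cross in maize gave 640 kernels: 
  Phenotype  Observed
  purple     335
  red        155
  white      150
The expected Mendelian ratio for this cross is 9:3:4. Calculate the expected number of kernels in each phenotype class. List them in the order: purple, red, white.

Under the 9:3:4 hypothesis (Σ ratio = 16, N = 640):
  purple: 640 × 9/16 = 360
  red: 640 × 3/16 = 120
  white: 640 × 4/16 = 160

360, 120, 160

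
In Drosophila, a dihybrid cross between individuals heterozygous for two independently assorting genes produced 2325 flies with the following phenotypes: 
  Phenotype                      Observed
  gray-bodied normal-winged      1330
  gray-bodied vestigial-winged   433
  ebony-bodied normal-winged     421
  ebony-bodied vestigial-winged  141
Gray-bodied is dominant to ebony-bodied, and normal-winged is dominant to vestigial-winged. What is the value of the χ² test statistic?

A dihybrid F₂ with independent assortment and complete dominance at both loci gives a 9:3:3:1 phenotypic ratio.
Under the 9:3:3:1 hypothesis (Σ ratio = 16, N = 2325):
  gray-bodied normal-winged: 2325 × 9/16 = 1307.8125
  gray-bodied vestigial-winged: 2325 × 3/16 = 435.9375
  ebony-bodied normal-winged: 2325 × 3/16 = 435.9375
  ebony-bodied vestigial-winged: 2325 × 1/16 = 145.3125
χ² = Σ (O − E)² / E
  gray-bodied normal-winged: (1330 − 1307.8125)² / 1307.8125 = 0.3764
  gray-bodied vestigial-winged: (433 − 435.9375)² / 435.9375 = 0.0198
  ebony-bodied normal-winged: (421 − 435.9375)² / 435.9375 = 0.5118
  ebony-bodied vestigial-winged: (141 − 145.3125)² / 145.3125 = 0.1280
χ² = 0.3764 + 0.0198 + 0.5118 + 0.1280 = 1.036

1.036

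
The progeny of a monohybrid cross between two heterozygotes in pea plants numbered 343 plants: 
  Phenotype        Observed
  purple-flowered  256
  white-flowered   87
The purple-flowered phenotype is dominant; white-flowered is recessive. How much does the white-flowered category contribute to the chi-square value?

0.018

For a monohybrid cross between heterozygotes with complete dominance, the expected phenotypic ratio is 3:1.
Total ratio parts = 4. Expected numbers out of 343:
  purple-flowered: 343 × 3/4 = 257.25
  white-flowered: 343 × 1/4 = 85.75
Contribution of white-flowered: (87 − 85.75)² / 85.75 = 0.0182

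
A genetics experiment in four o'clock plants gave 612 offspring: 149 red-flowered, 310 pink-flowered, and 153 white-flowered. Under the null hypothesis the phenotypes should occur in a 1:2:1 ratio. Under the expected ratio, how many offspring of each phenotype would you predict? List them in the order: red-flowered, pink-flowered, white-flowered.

153, 306, 153

Under the 1:2:1 hypothesis (Σ ratio = 4, N = 612):
  red-flowered: 612 × 1/4 = 153
  pink-flowered: 612 × 2/4 = 306
  white-flowered: 612 × 1/4 = 153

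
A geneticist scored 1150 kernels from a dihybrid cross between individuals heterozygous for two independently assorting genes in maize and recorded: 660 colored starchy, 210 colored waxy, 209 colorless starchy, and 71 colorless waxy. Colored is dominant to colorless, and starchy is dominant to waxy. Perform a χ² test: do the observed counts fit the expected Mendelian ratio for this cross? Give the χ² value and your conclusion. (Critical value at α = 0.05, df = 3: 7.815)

0.627; consistent

A dihybrid F₂ with independent assortment and complete dominance at both loci gives a 9:3:3:1 phenotypic ratio.
Total ratio parts = 16. Expected numbers out of 1150:
  colored starchy: 1150 × 9/16 = 646.875
  colored waxy: 1150 × 3/16 = 215.625
  colorless starchy: 1150 × 3/16 = 215.625
  colorless waxy: 1150 × 1/16 = 71.875
χ² = Σ (O − E)² / E
  colored starchy: (660 − 646.875)² / 646.875 = 0.2663
  colored waxy: (210 − 215.625)² / 215.625 = 0.1467
  colorless starchy: (209 − 215.625)² / 215.625 = 0.2036
  colorless waxy: (71 − 71.875)² / 71.875 = 0.0107
χ² = 0.2663 + 0.1467 + 0.2036 + 0.0107 = 0.6273 ≈ 0.627
Degrees of freedom = 4 − 1 = 3; critical value at α = 0.05 is 7.815.
Since 0.627 < 7.815, we fail to reject the null hypothesis — the data are consistent with the 9:3:3:1 ratio.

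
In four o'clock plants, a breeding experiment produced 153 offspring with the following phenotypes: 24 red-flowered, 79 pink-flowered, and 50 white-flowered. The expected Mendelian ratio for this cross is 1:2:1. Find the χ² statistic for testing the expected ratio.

9.000

Under the 1:2:1 hypothesis (Σ ratio = 4, N = 153):
  red-flowered: 153 × 1/4 = 38.25
  pink-flowered: 153 × 2/4 = 76.5
  white-flowered: 153 × 1/4 = 38.25
χ² = Σ (O − E)² / E
  red-flowered: (24 − 38.25)² / 38.25 = 5.3088
  pink-flowered: (79 − 76.5)² / 76.5 = 0.0817
  white-flowered: (50 − 38.25)² / 38.25 = 3.6095
χ² = 5.3088 + 0.0817 + 3.6095 = 9.000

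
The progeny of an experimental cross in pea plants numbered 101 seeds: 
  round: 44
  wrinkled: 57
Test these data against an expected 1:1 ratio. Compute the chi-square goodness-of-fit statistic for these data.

1.673

Under the 1:1 hypothesis (Σ ratio = 2, N = 101):
  round: 101 × 1/2 = 50.5
  wrinkled: 101 × 1/2 = 50.5
χ² = Σ (O − E)² / E
  round: (44 − 50.5)² / 50.5 = 0.8366
  wrinkled: (57 − 50.5)² / 50.5 = 0.8366
χ² = 0.8366 + 0.8366 = 1.6732 ≈ 1.673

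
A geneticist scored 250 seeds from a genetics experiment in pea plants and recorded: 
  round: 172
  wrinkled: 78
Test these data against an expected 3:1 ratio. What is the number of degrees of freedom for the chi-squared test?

A goodness-of-fit test with 2 phenotype classes has df = 2 − 1 = 1.

1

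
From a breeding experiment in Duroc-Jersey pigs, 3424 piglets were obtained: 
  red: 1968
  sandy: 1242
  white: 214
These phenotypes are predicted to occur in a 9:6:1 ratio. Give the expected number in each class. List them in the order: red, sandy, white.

1926, 1284, 214

The 9:6:1 ratio has 16 parts, so with N = 3424 the expected counts are:
  red: 3424 × 9/16 = 1926
  sandy: 3424 × 6/16 = 1284
  white: 3424 × 1/16 = 214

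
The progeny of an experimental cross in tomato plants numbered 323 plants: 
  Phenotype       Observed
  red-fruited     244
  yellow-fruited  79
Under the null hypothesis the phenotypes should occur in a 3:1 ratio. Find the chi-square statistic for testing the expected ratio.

Expected counts for N = 323 under a 3:1 ratio (total parts = 4):
  red-fruited: 323 × 3/4 = 242.25
  yellow-fruited: 323 × 1/4 = 80.75
χ² = Σ (O − E)² / E
  red-fruited: (244 − 242.25)² / 242.25 = 0.0126
  yellow-fruited: (79 − 80.75)² / 80.75 = 0.0379
χ² = 0.0126 + 0.0379 = 0.0505 ≈ 0.051

0.051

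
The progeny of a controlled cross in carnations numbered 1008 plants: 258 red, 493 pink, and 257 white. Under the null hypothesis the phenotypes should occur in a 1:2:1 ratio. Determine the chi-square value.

The 1:2:1 ratio has 4 parts, so with N = 1008 the expected counts are:
  red: 1008 × 1/4 = 252
  pink: 1008 × 2/4 = 504
  white: 1008 × 1/4 = 252
χ² = Σ (O − E)² / E
  red: (258 − 252)² / 252 = 0.1429
  pink: (493 − 504)² / 504 = 0.2401
  white: (257 − 252)² / 252 = 0.0992
χ² = 0.1429 + 0.2401 + 0.0992 = 0.4822 ≈ 0.482

0.482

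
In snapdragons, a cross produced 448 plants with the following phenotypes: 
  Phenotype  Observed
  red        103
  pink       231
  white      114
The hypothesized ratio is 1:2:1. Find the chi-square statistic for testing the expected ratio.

0.978

Under the 1:2:1 hypothesis (Σ ratio = 4, N = 448):
  red: 448 × 1/4 = 112
  pink: 448 × 2/4 = 224
  white: 448 × 1/4 = 112
χ² = Σ (O − E)² / E
  red: (103 − 112)² / 112 = 0.7232
  pink: (231 − 224)² / 224 = 0.2188
  white: (114 − 112)² / 112 = 0.0357
χ² = 0.7232 + 0.2188 + 0.0357 = 0.9777 ≈ 0.978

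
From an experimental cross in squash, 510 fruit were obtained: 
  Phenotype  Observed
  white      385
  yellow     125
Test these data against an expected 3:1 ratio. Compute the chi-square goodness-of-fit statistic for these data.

Total ratio parts = 4. Expected numbers out of 510:
  white: 510 × 3/4 = 382.5
  yellow: 510 × 1/4 = 127.5
χ² = Σ (O − E)² / E
  white: (385 − 382.5)² / 382.5 = 0.0163
  yellow: (125 − 127.5)² / 127.5 = 0.0490
χ² = 0.0163 + 0.0490 = 0.0653 ≈ 0.065

0.065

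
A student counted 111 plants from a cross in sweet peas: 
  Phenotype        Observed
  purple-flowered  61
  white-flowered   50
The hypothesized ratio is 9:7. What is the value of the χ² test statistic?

Total ratio parts = 16. Expected numbers out of 111:
  purple-flowered: 111 × 9/16 = 62.4375
  white-flowered: 111 × 7/16 = 48.5625
χ² = Σ (O − E)² / E
  purple-flowered: (61 − 62.4375)² / 62.4375 = 0.0331
  white-flowered: (50 − 48.5625)² / 48.5625 = 0.0426
χ² = 0.0331 + 0.0426 = 0.0757 ≈ 0.076

0.076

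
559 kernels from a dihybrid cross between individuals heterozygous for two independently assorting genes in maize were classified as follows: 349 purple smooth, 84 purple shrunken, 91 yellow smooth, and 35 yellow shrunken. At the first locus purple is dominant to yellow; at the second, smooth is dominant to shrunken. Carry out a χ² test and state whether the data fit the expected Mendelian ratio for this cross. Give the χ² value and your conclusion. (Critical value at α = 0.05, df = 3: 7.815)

A dihybrid F₂ with independent assortment and complete dominance at both loci gives a 9:3:3:1 phenotypic ratio.
Under the 9:3:3:1 hypothesis (Σ ratio = 16, N = 559):
  purple smooth: 559 × 9/16 = 314.4375
  purple shrunken: 559 × 3/16 = 104.8125
  yellow smooth: 559 × 3/16 = 104.8125
  yellow shrunken: 559 × 1/16 = 34.9375
χ² = Σ (O − E)² / E
  purple smooth: (349 − 314.4375)² / 314.4375 = 3.7991
  purple shrunken: (84 − 104.8125)² / 104.8125 = 4.1327
  yellow smooth: (91 − 104.8125)² / 104.8125 = 1.8203
  yellow shrunken: (35 − 34.9375)² / 34.9375 = 0.0001
χ² = 3.7991 + 4.1327 + 1.8203 + 0.0001 = 9.7522 ≈ 9.752
Degrees of freedom = 4 − 1 = 3; critical value at α = 0.05 is 7.815.
Since 9.752 > 7.815, we reject the null hypothesis — the data do not fit the 9:3:3:1 ratio.

9.752; not consistent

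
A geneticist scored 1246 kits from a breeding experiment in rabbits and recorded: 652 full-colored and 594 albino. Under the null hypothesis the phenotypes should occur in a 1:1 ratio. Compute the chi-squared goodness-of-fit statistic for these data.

The 1:1 ratio has 2 parts, so with N = 1246 the expected counts are:
  full-colored: 1246 × 1/2 = 623
  albino: 1246 × 1/2 = 623
χ² = Σ (O − E)² / E
  full-colored: (652 − 623)² / 623 = 1.3499
  albino: (594 − 623)² / 623 = 1.3499
χ² = 1.3499 + 1.3499 = 2.6998 ≈ 2.700

2.700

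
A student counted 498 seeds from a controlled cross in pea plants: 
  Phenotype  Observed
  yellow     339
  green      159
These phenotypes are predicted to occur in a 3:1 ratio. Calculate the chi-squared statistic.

12.747

Under the 3:1 hypothesis (Σ ratio = 4, N = 498):
  yellow: 498 × 3/4 = 373.5
  green: 498 × 1/4 = 124.5
χ² = Σ (O − E)² / E
  yellow: (339 − 373.5)² / 373.5 = 3.1867
  green: (159 − 124.5)² / 124.5 = 9.5602
χ² = 3.1867 + 9.5602 = 12.7469 ≈ 12.747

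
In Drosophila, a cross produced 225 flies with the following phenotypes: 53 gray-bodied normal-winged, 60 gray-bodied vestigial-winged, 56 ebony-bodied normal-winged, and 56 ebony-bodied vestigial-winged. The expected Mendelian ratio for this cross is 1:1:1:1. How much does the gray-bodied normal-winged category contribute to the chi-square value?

Under the 1:1:1:1 hypothesis (Σ ratio = 4, N = 225):
  gray-bodied normal-winged: 225 × 1/4 = 56.25
  gray-bodied vestigial-winged: 225 × 1/4 = 56.25
  ebony-bodied normal-winged: 225 × 1/4 = 56.25
  ebony-bodied vestigial-winged: 225 × 1/4 = 56.25
Contribution of gray-bodied normal-winged: (53 − 56.25)² / 56.25 = 0.1878

0.188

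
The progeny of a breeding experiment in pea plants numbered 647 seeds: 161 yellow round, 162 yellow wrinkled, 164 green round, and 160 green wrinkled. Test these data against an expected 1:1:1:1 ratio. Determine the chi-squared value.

Expected counts for N = 647 under a 1:1:1:1 ratio (total parts = 4):
  yellow round: 647 × 1/4 = 161.75
  yellow wrinkled: 647 × 1/4 = 161.75
  green round: 647 × 1/4 = 161.75
  green wrinkled: 647 × 1/4 = 161.75
χ² = Σ (O − E)² / E
  yellow round: (161 − 161.75)² / 161.75 = 0.0035
  yellow wrinkled: (162 − 161.75)² / 161.75 = 0.0004
  green round: (164 − 161.75)² / 161.75 = 0.0313
  green wrinkled: (160 − 161.75)² / 161.75 = 0.0189
χ² = 0.0035 + 0.0004 + 0.0313 + 0.0189 = 0.0541 ≈ 0.054

0.054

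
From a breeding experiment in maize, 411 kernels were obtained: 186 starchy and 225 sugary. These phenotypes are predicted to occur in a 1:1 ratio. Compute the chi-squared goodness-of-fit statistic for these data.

The 1:1 ratio has 2 parts, so with N = 411 the expected counts are:
  starchy: 411 × 1/2 = 205.5
  sugary: 411 × 1/2 = 205.5
χ² = Σ (O − E)² / E
  starchy: (186 − 205.5)² / 205.5 = 1.8504
  sugary: (225 − 205.5)² / 205.5 = 1.8504
χ² = 1.8504 + 1.8504 = 3.7008 ≈ 3.701

3.701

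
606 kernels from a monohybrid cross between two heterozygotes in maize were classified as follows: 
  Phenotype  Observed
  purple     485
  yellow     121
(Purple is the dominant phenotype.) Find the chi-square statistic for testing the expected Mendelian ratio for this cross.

8.187

For a monohybrid cross between heterozygotes with complete dominance, the expected phenotypic ratio is 3:1.
The 3:1 ratio has 4 parts, so with N = 606 the expected counts are:
  purple: 606 × 3/4 = 454.5
  yellow: 606 × 1/4 = 151.5
χ² = Σ (O − E)² / E
  purple: (485 − 454.5)² / 454.5 = 2.0468
  yellow: (121 − 151.5)² / 151.5 = 6.1403
χ² = 2.0468 + 6.1403 = 8.1871 ≈ 8.187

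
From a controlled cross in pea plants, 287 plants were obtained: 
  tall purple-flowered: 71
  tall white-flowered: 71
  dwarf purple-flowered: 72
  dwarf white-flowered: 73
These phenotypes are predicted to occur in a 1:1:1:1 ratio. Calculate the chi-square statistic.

0.038

Total ratio parts = 4. Expected numbers out of 287:
  tall purple-flowered: 287 × 1/4 = 71.75
  tall white-flowered: 287 × 1/4 = 71.75
  dwarf purple-flowered: 287 × 1/4 = 71.75
  dwarf white-flowered: 287 × 1/4 = 71.75
χ² = Σ (O − E)² / E
  tall purple-flowered: (71 − 71.75)² / 71.75 = 0.0078
  tall white-flowered: (71 − 71.75)² / 71.75 = 0.0078
  dwarf purple-flowered: (72 − 71.75)² / 71.75 = 0.0009
  dwarf white-flowered: (73 − 71.75)² / 71.75 = 0.0218
χ² = 0.0078 + 0.0078 + 0.0009 + 0.0218 = 0.0383 ≈ 0.038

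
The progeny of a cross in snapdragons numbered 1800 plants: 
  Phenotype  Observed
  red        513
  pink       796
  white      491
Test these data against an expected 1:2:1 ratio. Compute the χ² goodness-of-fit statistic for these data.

Expected counts for N = 1800 under a 1:2:1 ratio (total parts = 4):
  red: 1800 × 1/4 = 450
  pink: 1800 × 2/4 = 900
  white: 1800 × 1/4 = 450
χ² = Σ (O − E)² / E
  red: (513 − 450)² / 450 = 8.8200
  pink: (796 − 900)² / 900 = 12.0178
  white: (491 − 450)² / 450 = 3.7356
χ² = 8.8200 + 12.0178 + 3.7356 = 24.5734 ≈ 24.573

24.573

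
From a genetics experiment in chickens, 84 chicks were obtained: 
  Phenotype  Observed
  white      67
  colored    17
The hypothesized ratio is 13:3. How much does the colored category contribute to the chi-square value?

Under the 13:3 hypothesis (Σ ratio = 16, N = 84):
  white: 84 × 13/16 = 68.25
  colored: 84 × 3/16 = 15.75
Contribution of colored: (17 − 15.75)² / 15.75 = 0.0992

0.099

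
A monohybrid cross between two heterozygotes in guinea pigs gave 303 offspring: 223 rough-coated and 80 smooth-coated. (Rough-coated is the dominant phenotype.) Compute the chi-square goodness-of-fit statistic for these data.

0.318

For a monohybrid cross between heterozygotes with complete dominance, the expected phenotypic ratio is 3:1.
Expected counts for N = 303 under a 3:1 ratio (total parts = 4):
  rough-coated: 303 × 3/4 = 227.25
  smooth-coated: 303 × 1/4 = 75.75
χ² = Σ (O − E)² / E
  rough-coated: (223 − 227.25)² / 227.25 = 0.0795
  smooth-coated: (80 − 75.75)² / 75.75 = 0.2384
χ² = 0.0795 + 0.2384 = 0.3179 ≈ 0.318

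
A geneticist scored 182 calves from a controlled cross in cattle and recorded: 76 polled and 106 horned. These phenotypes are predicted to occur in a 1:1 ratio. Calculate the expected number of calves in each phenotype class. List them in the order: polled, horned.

91, 91

Expected counts for N = 182 under a 1:1 ratio (total parts = 2):
  polled: 182 × 1/2 = 91
  horned: 182 × 1/2 = 91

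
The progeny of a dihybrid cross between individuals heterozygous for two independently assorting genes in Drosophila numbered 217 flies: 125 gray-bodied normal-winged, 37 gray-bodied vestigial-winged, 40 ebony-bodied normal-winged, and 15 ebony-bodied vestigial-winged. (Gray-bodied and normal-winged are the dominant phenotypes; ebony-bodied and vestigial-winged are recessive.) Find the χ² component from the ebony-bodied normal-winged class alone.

0.012

A dihybrid F₂ with independent assortment and complete dominance at both loci gives a 9:3:3:1 phenotypic ratio.
The 9:3:3:1 ratio has 16 parts, so with N = 217 the expected counts are:
  gray-bodied normal-winged: 217 × 9/16 = 122.0625
  gray-bodied vestigial-winged: 217 × 3/16 = 40.6875
  ebony-bodied normal-winged: 217 × 3/16 = 40.6875
  ebony-bodied vestigial-winged: 217 × 1/16 = 13.5625
Contribution of ebony-bodied normal-winged: (40 − 40.6875)² / 40.6875 = 0.0116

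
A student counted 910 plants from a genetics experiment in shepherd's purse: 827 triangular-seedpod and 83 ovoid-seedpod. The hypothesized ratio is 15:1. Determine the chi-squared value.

12.800

Under the 15:1 hypothesis (Σ ratio = 16, N = 910):
  triangular-seedpod: 910 × 15/16 = 853.125
  ovoid-seedpod: 910 × 1/16 = 56.875
χ² = Σ (O − E)² / E
  triangular-seedpod: (827 − 853.125)² / 853.125 = 0.8000
  ovoid-seedpod: (83 − 56.875)² / 56.875 = 12.0003
χ² = 0.8000 + 12.0003 = 12.8003 ≈ 12.800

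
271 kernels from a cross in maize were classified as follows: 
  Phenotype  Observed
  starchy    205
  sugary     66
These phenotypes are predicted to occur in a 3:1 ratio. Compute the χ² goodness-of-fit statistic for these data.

Under the 3:1 hypothesis (Σ ratio = 4, N = 271):
  starchy: 271 × 3/4 = 203.25
  sugary: 271 × 1/4 = 67.75
χ² = Σ (O − E)² / E
  starchy: (205 − 203.25)² / 203.25 = 0.0151
  sugary: (66 − 67.75)² / 67.75 = 0.0452
χ² = 0.0151 + 0.0452 = 0.0603 ≈ 0.060

0.060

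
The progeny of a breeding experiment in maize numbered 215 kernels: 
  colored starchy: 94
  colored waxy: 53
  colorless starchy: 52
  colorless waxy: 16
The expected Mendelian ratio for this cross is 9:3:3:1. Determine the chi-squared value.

Total ratio parts = 16. Expected numbers out of 215:
  colored starchy: 215 × 9/16 = 120.9375
  colored waxy: 215 × 3/16 = 40.3125
  colorless starchy: 215 × 3/16 = 40.3125
  colorless waxy: 215 × 1/16 = 13.4375
χ² = Σ (O − E)² / E
  colored starchy: (94 − 120.9375)² / 120.9375 = 6.0000
  colored waxy: (53 − 40.3125)² / 40.3125 = 3.9931
  colorless starchy: (52 − 40.3125)² / 40.3125 = 3.3885
  colorless waxy: (16 − 13.4375)² / 13.4375 = 0.4887
χ² = 6.0000 + 3.9931 + 3.3885 + 0.4887 = 13.8703 ≈ 13.870

13.870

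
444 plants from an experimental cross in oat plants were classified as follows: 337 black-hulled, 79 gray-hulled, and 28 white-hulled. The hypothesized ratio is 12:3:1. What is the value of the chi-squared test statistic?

0.267

Total ratio parts = 16. Expected numbers out of 444:
  black-hulled: 444 × 12/16 = 333
  gray-hulled: 444 × 3/16 = 83.25
  white-hulled: 444 × 1/16 = 27.75
χ² = Σ (O − E)² / E
  black-hulled: (337 − 333)² / 333 = 0.0480
  gray-hulled: (79 − 83.25)² / 83.25 = 0.2170
  white-hulled: (28 − 27.75)² / 27.75 = 0.0023
χ² = 0.0480 + 0.2170 + 0.0023 = 0.2673 ≈ 0.267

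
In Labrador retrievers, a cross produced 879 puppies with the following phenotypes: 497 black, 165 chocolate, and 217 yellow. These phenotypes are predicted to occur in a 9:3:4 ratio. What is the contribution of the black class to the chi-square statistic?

0.013

Under the 9:3:4 hypothesis (Σ ratio = 16, N = 879):
  black: 879 × 9/16 = 494.4375
  chocolate: 879 × 3/16 = 164.8125
  yellow: 879 × 4/16 = 219.75
Contribution of black: (497 − 494.4375)² / 494.4375 = 0.0133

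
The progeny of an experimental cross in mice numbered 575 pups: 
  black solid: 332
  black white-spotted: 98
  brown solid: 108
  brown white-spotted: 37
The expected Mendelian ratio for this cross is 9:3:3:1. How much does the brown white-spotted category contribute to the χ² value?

Total ratio parts = 16. Expected numbers out of 575:
  black solid: 575 × 9/16 = 323.4375
  black white-spotted: 575 × 3/16 = 107.8125
  brown solid: 575 × 3/16 = 107.8125
  brown white-spotted: 575 × 1/16 = 35.9375
Contribution of brown white-spotted: (37 − 35.9375)² / 35.9375 = 0.0314

0.031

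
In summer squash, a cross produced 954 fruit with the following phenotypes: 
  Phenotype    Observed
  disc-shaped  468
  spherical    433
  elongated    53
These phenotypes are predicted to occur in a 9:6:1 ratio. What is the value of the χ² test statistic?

25.340

Under the 9:6:1 hypothesis (Σ ratio = 16, N = 954):
  disc-shaped: 954 × 9/16 = 536.625
  spherical: 954 × 6/16 = 357.75
  elongated: 954 × 1/16 = 59.625
χ² = Σ (O − E)² / E
  disc-shaped: (468 − 536.625)² / 536.625 = 8.7759
  spherical: (433 − 357.75)² / 357.75 = 15.8283
  elongated: (53 − 59.625)² / 59.625 = 0.7361
χ² = 8.7759 + 15.8283 + 0.7361 = 25.3403 ≈ 25.340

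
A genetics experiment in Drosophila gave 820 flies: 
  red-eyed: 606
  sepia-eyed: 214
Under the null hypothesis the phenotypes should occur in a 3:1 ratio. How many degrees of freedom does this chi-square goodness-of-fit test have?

A goodness-of-fit test with 2 phenotype classes has df = 2 − 1 = 1.

1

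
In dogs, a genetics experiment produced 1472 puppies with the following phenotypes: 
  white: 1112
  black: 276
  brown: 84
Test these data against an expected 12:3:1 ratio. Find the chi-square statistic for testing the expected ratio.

Total ratio parts = 16. Expected numbers out of 1472:
  white: 1472 × 12/16 = 1104
  black: 1472 × 3/16 = 276
  brown: 1472 × 1/16 = 92
χ² = Σ (O − E)² / E
  white: (1112 − 1104)² / 1104 = 0.0580
  black: (276 − 276)² / 276 = 0.0000
  brown: (84 − 92)² / 92 = 0.6957
χ² = 0.0580 + 0.0000 + 0.6957 = 0.7537 ≈ 0.754

0.754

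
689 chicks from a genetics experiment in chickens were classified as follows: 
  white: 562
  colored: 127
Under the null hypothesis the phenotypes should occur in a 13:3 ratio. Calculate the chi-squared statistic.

The 13:3 ratio has 16 parts, so with N = 689 the expected counts are:
  white: 689 × 13/16 = 559.8125
  colored: 689 × 3/16 = 129.1875
χ² = Σ (O − E)² / E
  white: (562 − 559.8125)² / 559.8125 = 0.0085
  colored: (127 − 129.1875)² / 129.1875 = 0.0370
χ² = 0.0085 + 0.0370 = 0.0455 ≈ 0.046

0.046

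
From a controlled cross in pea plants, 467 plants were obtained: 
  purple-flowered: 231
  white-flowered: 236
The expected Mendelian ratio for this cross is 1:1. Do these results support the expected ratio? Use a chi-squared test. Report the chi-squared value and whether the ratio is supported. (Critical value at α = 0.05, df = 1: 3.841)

0.054; consistent

Under the 1:1 hypothesis (Σ ratio = 2, N = 467):
  purple-flowered: 467 × 1/2 = 233.5
  white-flowered: 467 × 1/2 = 233.5
χ² = Σ (O − E)² / E
  purple-flowered: (231 − 233.5)² / 233.5 = 0.0268
  white-flowered: (236 − 233.5)² / 233.5 = 0.0268
χ² = 0.0268 + 0.0268 = 0.0536 ≈ 0.054
Degrees of freedom = 2 − 1 = 1; critical value at α = 0.05 is 3.841.
Since 0.054 < 3.841, we fail to reject the null hypothesis — the data are consistent with the 1:1 ratio.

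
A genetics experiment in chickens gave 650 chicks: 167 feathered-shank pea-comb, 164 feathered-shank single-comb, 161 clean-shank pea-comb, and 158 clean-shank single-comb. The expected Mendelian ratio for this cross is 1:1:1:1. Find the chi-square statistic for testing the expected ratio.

0.277

Total ratio parts = 4. Expected numbers out of 650:
  feathered-shank pea-comb: 650 × 1/4 = 162.5
  feathered-shank single-comb: 650 × 1/4 = 162.5
  clean-shank pea-comb: 650 × 1/4 = 162.5
  clean-shank single-comb: 650 × 1/4 = 162.5
χ² = Σ (O − E)² / E
  feathered-shank pea-comb: (167 − 162.5)² / 162.5 = 0.1246
  feathered-shank single-comb: (164 − 162.5)² / 162.5 = 0.0138
  clean-shank pea-comb: (161 − 162.5)² / 162.5 = 0.0138
  clean-shank single-comb: (158 − 162.5)² / 162.5 = 0.1246
χ² = 0.1246 + 0.0138 + 0.0138 + 0.1246 = 0.2768 ≈ 0.277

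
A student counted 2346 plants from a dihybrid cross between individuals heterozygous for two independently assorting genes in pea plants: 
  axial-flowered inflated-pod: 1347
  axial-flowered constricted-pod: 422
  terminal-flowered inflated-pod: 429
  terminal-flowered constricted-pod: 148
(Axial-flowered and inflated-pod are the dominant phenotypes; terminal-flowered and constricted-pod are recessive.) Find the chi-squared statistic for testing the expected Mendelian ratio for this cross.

1.576

A dihybrid F₂ with independent assortment and complete dominance at both loci gives a 9:3:3:1 phenotypic ratio.
The 9:3:3:1 ratio has 16 parts, so with N = 2346 the expected counts are:
  axial-flowered inflated-pod: 2346 × 9/16 = 1319.625
  axial-flowered constricted-pod: 2346 × 3/16 = 439.875
  terminal-flowered inflated-pod: 2346 × 3/16 = 439.875
  terminal-flowered constricted-pod: 2346 × 1/16 = 146.625
χ² = Σ (O − E)² / E
  axial-flowered inflated-pod: (1347 − 1319.625)² / 1319.625 = 0.5679
  axial-flowered constricted-pod: (422 − 439.875)² / 439.875 = 0.7264
  terminal-flowered inflated-pod: (429 − 439.875)² / 439.875 = 0.2689
  terminal-flowered constricted-pod: (148 − 146.625)² / 146.625 = 0.0129
χ² = 0.5679 + 0.7264 + 0.2689 + 0.0129 = 1.5761 ≈ 1.576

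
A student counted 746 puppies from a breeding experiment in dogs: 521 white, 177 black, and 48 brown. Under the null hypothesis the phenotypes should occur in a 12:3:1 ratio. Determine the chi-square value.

12.543

Total ratio parts = 16. Expected numbers out of 746:
  white: 746 × 12/16 = 559.5
  black: 746 × 3/16 = 139.875
  brown: 746 × 1/16 = 46.625
χ² = Σ (O − E)² / E
  white: (521 − 559.5)² / 559.5 = 2.6492
  black: (177 − 139.875)² / 139.875 = 9.8536
  brown: (48 − 46.625)² / 46.625 = 0.0405
χ² = 2.6492 + 9.8536 + 0.0405 = 12.5433 ≈ 12.543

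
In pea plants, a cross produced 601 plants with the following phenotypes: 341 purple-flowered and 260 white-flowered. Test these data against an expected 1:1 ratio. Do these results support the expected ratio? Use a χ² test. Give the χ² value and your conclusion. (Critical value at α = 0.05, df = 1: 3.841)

Expected counts for N = 601 under a 1:1 ratio (total parts = 2):
  purple-flowered: 601 × 1/2 = 300.5
  white-flowered: 601 × 1/2 = 300.5
χ² = Σ (O − E)² / E
  purple-flowered: (341 − 300.5)² / 300.5 = 5.4584
  white-flowered: (260 − 300.5)² / 300.5 = 5.4584
χ² = 5.4584 + 5.4584 = 10.9168 ≈ 10.917
Degrees of freedom = 2 − 1 = 1; critical value at α = 0.05 is 3.841.
Since 10.917 > 3.841, we reject the null hypothesis — the data do not fit the 1:1 ratio.

10.917; not consistent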